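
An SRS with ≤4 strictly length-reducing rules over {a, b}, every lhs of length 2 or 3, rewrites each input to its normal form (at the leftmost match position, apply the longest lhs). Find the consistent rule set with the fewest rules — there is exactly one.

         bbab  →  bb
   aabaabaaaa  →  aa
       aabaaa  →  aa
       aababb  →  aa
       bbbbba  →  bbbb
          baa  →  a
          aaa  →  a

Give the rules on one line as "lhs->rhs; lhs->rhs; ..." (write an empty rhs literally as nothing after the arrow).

  | bbab => bb
  | aabaabaaaa => aaabaaaa => abaaaa => aaaa => aa
  | aabaaa => aaaa => aa
  | aababb => aabb => aa

aaa->a; abb->a; ba->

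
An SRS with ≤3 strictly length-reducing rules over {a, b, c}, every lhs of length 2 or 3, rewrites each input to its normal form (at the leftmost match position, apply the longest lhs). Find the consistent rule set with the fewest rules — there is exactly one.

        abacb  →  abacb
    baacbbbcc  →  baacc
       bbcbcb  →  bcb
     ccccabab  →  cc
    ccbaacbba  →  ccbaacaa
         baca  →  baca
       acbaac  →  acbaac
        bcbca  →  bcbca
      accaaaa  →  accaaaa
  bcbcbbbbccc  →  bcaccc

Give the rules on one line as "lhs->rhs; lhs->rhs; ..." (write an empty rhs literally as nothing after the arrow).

  | abacb
  | baacbbbcc => baacabcc => baacc
  | bbcbcb => bcb
  | ccccabab => cccab => cc

bbc->; cab->; cbb->ca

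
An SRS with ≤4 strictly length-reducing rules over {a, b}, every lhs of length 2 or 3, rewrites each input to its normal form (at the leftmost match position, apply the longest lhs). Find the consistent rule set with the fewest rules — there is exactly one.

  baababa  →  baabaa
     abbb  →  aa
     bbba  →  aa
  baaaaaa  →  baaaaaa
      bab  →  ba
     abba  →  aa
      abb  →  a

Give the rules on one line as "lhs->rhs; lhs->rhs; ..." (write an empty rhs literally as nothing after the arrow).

bab->ba; bb->; bbb->a

  | baababa => baabaa
  | abbb => aa
  | bbba => aa
  | baaaaaa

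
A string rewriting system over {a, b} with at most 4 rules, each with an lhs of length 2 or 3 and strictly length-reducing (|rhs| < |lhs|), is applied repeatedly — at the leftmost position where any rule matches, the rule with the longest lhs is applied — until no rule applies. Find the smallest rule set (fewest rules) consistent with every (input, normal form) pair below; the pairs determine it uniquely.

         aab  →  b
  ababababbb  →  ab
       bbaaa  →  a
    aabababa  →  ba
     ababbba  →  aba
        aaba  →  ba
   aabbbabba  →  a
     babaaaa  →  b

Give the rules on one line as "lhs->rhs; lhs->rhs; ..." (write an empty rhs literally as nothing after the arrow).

  | aab => b
  | ababababbb => abababbb => ababbb => abbb => ab
  | bbaaa => aaa => a
  | aabababa => bababa => baba => ba

aa->; bab->b; bb->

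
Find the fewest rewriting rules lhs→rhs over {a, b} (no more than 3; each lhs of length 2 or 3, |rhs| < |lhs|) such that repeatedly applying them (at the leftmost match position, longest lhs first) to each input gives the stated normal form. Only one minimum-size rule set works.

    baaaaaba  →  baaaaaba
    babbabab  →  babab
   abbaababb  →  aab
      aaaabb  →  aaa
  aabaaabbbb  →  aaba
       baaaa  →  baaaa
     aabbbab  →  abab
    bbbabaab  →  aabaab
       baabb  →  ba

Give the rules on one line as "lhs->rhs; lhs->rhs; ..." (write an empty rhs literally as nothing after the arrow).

abb->; bbb->a

  | baaaaaba
  | babbabab => babab
  | abbaababb => aababb => aab
  | aaaabb => aaa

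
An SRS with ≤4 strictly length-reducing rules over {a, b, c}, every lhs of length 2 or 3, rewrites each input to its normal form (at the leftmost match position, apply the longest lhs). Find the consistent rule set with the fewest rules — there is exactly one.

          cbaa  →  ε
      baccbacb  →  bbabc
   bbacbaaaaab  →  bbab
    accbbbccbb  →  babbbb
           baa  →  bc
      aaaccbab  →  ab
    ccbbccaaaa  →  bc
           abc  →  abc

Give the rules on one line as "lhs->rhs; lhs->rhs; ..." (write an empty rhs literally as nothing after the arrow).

aa->c; acc->ba; ca->; cb->a

  | cbaa => aaa => ca => ε
  | baccbacb => bbabacb => bbabaa => bbabc
  | bbacbaaaaab => bbaaaaaaab => bbcaaaaab => bbaaaab => bbcaab => bbab
  | accbbbccbb => babbbccbb => babbbcab => babbbb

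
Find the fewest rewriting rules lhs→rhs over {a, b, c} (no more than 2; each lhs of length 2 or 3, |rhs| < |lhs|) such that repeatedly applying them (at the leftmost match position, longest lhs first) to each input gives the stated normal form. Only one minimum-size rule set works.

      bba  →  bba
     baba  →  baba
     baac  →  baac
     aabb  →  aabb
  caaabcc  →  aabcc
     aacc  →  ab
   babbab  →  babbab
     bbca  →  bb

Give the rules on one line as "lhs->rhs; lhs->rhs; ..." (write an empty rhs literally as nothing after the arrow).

  | bba
  | baba
  | baac
  | aabb

acc->b; ca->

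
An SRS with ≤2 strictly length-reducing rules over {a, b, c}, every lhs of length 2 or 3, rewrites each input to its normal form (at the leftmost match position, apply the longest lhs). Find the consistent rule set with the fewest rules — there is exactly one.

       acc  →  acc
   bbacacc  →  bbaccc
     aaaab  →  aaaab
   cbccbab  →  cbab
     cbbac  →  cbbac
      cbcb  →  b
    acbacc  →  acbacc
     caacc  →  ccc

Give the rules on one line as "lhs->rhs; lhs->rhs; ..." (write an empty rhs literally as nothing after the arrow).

ca->c; cbc->

  | acc
  | bbacacc => bbaccc
  | aaaab
  | cbccbab => cbab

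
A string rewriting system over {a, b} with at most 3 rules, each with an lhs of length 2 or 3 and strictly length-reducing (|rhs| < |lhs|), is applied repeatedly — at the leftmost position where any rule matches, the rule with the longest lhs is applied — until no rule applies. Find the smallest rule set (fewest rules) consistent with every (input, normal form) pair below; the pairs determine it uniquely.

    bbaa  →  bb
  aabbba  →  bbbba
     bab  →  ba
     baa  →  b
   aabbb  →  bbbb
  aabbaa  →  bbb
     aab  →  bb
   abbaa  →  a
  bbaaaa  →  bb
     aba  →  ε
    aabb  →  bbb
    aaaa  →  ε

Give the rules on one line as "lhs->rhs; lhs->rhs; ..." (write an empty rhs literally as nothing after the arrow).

aa->; aab->bb; ab->a

  | bbaa => bb
  | aabbba => bbbba
  | bab => ba
  | baa => b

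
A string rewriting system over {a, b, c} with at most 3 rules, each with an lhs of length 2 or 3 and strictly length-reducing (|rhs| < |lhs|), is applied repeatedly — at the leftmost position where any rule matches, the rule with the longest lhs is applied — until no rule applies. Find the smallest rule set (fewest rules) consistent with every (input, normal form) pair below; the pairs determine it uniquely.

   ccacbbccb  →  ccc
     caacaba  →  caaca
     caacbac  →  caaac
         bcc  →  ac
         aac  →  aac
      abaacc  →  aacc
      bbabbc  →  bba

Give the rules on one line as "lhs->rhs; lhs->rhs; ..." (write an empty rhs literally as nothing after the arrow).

  | ccacbbccb => ccabccb => ccccb => ccc
  | caacaba => caaca
  | caacbac => caaac
  | bcc => ac

ab->; bc->a; cb->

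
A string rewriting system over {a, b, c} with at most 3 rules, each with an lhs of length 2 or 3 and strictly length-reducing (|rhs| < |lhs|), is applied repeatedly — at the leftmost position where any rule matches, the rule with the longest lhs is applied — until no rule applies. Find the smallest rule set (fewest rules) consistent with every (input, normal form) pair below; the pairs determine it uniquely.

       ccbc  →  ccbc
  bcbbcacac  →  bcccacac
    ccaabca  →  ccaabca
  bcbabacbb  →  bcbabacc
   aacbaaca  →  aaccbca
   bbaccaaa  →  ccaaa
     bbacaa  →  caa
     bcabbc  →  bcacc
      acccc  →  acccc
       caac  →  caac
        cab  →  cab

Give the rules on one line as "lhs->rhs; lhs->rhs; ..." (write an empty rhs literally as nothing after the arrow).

baa->cb; bb->c; bba->

  | ccbc
  | bcbbcacac => bcccacac
  | ccaabca
  | bcbabacbb => bcbabacc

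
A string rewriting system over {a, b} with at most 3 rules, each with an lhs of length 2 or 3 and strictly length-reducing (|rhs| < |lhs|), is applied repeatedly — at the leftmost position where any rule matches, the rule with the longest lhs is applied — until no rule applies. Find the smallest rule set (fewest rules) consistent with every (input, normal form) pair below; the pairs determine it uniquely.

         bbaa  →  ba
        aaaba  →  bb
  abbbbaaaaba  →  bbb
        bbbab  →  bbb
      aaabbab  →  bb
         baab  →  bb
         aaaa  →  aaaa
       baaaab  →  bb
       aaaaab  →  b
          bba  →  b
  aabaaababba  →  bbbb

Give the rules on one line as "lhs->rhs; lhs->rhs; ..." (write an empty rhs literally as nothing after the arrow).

ab->b; aba->bb; bba->b

  | bbaa => ba
  | aaaba => aabb => abb => bb
  | abbbbaaaaba => bbbbaaaaba => bbbaaaba => bbaaba => baba => bbb
  | bbbab => bbb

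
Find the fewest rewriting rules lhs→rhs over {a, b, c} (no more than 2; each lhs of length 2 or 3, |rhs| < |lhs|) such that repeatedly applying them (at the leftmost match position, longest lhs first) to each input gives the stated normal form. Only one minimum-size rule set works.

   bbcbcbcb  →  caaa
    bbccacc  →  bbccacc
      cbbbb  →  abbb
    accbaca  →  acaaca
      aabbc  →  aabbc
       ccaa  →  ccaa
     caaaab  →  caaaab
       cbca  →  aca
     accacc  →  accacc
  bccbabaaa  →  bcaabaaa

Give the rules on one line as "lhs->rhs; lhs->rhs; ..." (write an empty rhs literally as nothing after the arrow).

bba->ca; cb->a

  | bbcbcbcb => bbacbcb => cacbcb => caacb => caaa
  | bbccacc
  | cbbbb => abbb
  | accbaca => acaaca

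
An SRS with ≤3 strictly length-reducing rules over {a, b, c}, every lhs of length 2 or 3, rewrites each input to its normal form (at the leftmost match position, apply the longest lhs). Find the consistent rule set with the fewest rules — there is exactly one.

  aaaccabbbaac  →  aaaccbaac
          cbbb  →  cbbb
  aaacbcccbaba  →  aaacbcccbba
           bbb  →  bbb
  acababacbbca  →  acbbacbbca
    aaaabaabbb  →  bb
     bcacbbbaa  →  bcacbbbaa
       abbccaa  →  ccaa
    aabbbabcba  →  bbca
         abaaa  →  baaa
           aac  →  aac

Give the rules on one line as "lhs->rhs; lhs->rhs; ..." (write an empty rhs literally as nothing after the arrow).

ab->b; abb->; bcb->bc

  | aaaccabbbaac => aaaccbaac
  | cbbb
  | aaacbcccbaba => aaacbcccbba
  | bbb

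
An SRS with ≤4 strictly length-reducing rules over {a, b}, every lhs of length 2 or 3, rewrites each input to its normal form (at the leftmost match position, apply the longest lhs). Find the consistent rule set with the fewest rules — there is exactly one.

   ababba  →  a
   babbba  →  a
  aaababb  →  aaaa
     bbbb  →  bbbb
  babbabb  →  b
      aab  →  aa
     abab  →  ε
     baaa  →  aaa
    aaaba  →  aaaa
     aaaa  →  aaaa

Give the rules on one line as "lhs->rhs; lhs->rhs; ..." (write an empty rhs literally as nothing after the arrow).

aab->aa; ab->; ba->a

  | ababba => abba => ba => a
  | babbba => abbba => bba => ba => a
  | aaababb => aaaabb => aaaab => aaaa
  | bbbb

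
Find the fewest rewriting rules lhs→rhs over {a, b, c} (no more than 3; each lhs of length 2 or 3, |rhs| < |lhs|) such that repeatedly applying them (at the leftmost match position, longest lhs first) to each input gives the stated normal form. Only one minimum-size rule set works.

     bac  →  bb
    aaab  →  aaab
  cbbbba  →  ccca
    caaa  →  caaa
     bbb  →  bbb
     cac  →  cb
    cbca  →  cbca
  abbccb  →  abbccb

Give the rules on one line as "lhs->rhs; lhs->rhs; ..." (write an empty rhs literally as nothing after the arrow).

  | bac => bb
  | aaab
  | cbbbba => ccbba => ccca
  | caaa

ac->b; cbb->cc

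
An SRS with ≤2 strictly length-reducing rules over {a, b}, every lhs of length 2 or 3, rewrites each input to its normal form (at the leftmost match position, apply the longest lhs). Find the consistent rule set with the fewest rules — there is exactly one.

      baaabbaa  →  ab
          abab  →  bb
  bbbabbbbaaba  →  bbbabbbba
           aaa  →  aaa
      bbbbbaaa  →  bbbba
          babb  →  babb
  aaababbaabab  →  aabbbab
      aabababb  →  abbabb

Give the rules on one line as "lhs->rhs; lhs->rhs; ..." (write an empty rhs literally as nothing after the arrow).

  | baaabbaa => abbaa => ab
  | abab => bb
  | bbbabbbbaaba => bbbabbbba
  | aaa

aba->b; baa->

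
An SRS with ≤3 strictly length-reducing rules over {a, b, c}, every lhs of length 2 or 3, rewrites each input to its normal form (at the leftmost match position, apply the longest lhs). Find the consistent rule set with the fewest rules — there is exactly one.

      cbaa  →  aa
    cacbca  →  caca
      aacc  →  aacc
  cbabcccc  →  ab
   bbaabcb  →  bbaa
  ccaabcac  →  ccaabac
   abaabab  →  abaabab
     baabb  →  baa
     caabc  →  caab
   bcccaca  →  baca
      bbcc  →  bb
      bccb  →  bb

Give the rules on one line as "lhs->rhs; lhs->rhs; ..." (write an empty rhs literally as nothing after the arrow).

abb->a; bc->b; cb->

  | cbaa => aa
  | cacbca => caca
  | aacc
  | cbabcccc => abcccc => abccc => abcc => abc => ab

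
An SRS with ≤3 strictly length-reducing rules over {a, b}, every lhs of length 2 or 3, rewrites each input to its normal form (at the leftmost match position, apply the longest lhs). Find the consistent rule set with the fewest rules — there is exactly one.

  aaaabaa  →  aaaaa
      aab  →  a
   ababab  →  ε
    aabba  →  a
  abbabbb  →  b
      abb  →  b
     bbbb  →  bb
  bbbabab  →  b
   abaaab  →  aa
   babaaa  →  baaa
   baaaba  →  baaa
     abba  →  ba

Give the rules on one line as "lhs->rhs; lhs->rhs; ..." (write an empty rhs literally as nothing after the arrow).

ab->; bbb->b

  | aaaabaa => aaaaa
  | aab => a
  | ababab => abab => ab => ε
  | aabba => aba => a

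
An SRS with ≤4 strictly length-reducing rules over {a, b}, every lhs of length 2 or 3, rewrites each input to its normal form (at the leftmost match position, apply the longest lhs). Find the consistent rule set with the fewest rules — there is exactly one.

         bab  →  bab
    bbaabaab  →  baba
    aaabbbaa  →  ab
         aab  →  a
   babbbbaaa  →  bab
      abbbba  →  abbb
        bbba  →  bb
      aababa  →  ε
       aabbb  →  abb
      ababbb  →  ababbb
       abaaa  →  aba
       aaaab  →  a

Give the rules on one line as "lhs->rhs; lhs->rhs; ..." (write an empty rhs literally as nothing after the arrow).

  | bab
  | bbaabaab => babaab => baba
  | aaabbbaa => abbbaa => abba => ab
  | aab => a

aa->; aab->a; bba->b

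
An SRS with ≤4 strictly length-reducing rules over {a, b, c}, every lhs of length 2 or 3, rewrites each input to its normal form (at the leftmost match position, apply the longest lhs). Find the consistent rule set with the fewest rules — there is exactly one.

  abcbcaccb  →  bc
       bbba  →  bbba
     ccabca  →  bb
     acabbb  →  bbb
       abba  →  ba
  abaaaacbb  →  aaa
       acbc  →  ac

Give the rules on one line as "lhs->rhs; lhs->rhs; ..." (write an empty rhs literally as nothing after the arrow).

ab->; ca->b; cb->

  | abcbcaccb => cbcaccb => caccb => bccb => bc
  | bbba
  | ccabca => cbbca => bca => bb
  | acabbb => abbbb => bbb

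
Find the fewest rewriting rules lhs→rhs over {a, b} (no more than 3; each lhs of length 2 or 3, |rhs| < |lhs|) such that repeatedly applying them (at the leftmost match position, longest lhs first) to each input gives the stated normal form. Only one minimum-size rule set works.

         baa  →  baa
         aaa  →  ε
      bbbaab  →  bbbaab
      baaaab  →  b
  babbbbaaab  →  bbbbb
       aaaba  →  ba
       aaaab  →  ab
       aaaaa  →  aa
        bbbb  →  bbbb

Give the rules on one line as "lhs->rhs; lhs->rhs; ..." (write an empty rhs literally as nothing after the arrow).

aaa->; bab->b

  | baa
  | aaa => ε
  | bbbaab
  | baaaab => bab => b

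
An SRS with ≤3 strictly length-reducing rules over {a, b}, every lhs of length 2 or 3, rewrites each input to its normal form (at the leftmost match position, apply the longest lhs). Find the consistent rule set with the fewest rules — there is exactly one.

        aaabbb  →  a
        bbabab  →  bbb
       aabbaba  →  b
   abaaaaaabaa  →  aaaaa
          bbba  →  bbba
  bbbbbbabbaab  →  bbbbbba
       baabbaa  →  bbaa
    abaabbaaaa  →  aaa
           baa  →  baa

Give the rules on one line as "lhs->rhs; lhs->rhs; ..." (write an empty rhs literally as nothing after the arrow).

  | aaabbb => abb => ab => a
  | bbabab => bbb
  | aabbaba => baba => b
  | abaaaaaabaa => aaaaabaa => aaaaa

aab->; ab->a; aba->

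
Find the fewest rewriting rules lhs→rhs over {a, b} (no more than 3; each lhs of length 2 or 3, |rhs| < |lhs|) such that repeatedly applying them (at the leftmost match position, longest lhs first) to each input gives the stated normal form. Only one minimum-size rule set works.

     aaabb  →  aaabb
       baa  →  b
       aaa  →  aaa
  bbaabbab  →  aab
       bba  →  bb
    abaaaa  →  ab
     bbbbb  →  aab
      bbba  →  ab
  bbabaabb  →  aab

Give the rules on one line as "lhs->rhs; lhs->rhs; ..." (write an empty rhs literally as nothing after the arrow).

  | aaabb
  | baa => ba => b
  | aaa
  | bbaabbab => bbabbab => bbbbab => abbab => abbb => aab

ba->b; bbb->ab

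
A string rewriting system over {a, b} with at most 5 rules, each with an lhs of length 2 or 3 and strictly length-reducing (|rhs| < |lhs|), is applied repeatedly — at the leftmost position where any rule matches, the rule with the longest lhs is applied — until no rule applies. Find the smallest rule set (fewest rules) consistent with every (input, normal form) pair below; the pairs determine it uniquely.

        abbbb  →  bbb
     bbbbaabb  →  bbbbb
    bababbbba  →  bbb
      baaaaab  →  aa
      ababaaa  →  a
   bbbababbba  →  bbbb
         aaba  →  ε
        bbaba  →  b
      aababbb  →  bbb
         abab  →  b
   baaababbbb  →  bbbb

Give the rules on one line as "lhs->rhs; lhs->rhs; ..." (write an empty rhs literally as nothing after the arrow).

ab->; aba->ba; ba->; baa->

  | abbbb => bbb
  | bbbbaabb => bbbbb
  | bababbbba => babbbba => bbbba => bbb
  | baaaaab => aaab => aa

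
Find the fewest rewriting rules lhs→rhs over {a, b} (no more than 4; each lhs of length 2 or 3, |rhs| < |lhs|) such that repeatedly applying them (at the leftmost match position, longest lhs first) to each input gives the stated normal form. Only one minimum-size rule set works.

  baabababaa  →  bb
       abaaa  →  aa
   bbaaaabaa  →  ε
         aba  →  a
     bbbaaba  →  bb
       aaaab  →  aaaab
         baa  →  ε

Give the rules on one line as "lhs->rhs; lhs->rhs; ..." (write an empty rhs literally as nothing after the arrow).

  | baabababaa => bababaa => bbabaa => bbbaa => bb
  | abaaa => aa
  | bbaaaabaa => baabaa => baa => ε
  | aba => a

ba->; baa->; bab->bb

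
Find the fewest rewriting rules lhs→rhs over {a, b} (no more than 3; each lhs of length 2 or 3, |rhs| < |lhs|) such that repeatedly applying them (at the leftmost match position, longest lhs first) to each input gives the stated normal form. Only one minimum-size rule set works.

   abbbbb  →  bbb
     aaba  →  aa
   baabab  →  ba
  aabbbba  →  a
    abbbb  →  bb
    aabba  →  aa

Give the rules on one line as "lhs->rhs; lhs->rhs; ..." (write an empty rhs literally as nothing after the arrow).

ab->; abb->

  | abbbbb => bbb
  | aaba => aa
  | baabab => baab => ba
  | aabbbba => abba => a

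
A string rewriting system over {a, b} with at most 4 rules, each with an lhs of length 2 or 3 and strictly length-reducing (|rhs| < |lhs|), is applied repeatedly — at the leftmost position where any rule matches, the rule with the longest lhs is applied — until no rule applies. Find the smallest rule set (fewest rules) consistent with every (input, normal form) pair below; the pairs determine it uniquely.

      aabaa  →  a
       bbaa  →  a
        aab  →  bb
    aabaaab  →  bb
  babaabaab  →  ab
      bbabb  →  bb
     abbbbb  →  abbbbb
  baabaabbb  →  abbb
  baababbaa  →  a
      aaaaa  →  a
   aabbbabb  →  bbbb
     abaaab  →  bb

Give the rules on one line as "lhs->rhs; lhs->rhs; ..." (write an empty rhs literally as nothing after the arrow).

aa->b; ba->a; bba->

  | aabaa => bbaa => a
  | bbaa => a
  | aab => bb
  | aabaaab => bbaaab => aab => bb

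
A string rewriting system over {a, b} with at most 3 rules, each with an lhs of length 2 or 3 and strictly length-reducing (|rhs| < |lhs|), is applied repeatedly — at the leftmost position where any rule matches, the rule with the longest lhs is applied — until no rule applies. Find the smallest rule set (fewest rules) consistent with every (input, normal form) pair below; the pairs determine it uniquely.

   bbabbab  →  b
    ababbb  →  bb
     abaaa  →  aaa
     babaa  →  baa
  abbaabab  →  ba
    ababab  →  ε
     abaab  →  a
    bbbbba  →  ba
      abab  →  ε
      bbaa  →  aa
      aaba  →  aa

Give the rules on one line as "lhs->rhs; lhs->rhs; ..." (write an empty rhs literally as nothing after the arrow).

  | bbabbab => abbab => bab => b
  | ababbb => abbb => bb
  | abaaa => aaa
  | babaa => baa

ab->; bba->a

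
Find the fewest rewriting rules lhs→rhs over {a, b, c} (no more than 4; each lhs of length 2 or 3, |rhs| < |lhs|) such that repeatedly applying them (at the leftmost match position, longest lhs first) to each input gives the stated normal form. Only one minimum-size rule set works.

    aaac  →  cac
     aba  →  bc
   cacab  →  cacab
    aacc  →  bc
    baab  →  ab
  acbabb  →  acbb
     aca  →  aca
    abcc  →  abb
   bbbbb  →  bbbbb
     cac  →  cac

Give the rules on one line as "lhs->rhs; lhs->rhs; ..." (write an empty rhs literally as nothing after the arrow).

  | aaac => cac
  | aba => bc
  | cacab
  | aacc => ccc => bc

aa->c; aba->bc; ba->; cc->b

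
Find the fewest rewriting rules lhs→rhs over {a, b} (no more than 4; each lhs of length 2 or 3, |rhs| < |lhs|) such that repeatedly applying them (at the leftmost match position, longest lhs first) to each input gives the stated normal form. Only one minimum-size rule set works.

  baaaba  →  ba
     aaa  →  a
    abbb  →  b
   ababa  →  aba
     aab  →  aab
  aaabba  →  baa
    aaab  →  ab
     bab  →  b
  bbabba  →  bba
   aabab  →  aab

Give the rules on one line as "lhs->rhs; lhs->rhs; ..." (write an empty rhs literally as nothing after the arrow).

aaa->a; abb->ba; bab->b; bbb->bb

  | baaaba => baba => ba
  | aaa => a
  | abbb => bab => b
  | ababa => aba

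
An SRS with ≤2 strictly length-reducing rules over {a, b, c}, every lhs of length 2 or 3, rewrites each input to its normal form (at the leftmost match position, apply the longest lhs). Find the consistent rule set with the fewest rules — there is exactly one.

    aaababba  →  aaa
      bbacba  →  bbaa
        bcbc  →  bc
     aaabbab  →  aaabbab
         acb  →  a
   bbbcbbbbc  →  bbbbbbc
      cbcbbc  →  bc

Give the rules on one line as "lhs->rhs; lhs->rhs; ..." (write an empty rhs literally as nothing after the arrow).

  | aaababba => aaccbba => aacba => aaa
  | bbacba => bbaa
  | bcbc => bc
  | aaabbab

aba->cc; cb->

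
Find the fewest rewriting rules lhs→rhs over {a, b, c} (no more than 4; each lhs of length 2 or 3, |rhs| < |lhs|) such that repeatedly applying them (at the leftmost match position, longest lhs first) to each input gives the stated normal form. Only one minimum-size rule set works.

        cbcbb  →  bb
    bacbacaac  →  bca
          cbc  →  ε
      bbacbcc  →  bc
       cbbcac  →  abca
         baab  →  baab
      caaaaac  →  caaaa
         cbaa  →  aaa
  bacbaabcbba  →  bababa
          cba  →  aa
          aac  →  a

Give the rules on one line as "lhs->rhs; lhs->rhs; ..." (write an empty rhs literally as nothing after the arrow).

ac->; bba->b; cac->ca; cb->a

  | cbcbb => acbb => bb
  | bacbacaac => bbacaac => bcaac => bca
  | cbc => ac => ε
  | bbacbcc => bcbcc => bacc => bc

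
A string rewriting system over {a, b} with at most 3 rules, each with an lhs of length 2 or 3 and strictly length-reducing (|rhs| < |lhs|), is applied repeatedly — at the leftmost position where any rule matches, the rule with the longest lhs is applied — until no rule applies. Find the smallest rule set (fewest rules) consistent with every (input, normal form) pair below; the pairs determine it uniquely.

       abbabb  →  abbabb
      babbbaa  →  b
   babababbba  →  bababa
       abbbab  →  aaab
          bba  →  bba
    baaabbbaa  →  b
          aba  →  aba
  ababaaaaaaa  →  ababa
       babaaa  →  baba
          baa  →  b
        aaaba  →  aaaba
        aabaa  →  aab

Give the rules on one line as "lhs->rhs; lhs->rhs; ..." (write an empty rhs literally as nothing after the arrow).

baa->b; bbb->a

  | abbabb
  | babbbaa => baaaa => baa => b
  | babababbba => bababaaa => bababa
  | abbbab => aaab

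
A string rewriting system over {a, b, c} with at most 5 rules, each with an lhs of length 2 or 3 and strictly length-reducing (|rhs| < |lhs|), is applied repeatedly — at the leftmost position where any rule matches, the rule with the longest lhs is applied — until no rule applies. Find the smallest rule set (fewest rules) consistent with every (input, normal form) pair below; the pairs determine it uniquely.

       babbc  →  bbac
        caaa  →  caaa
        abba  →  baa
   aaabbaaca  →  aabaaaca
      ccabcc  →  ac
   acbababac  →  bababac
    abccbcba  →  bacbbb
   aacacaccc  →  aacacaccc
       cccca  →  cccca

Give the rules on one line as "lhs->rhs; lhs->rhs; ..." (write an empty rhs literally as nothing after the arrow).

  | babbc => bbac
  | caaa
  | abba => baa
  | aaabbaaca => aabaaaca

abb->ba; abc->ba; cba->bb; ccb->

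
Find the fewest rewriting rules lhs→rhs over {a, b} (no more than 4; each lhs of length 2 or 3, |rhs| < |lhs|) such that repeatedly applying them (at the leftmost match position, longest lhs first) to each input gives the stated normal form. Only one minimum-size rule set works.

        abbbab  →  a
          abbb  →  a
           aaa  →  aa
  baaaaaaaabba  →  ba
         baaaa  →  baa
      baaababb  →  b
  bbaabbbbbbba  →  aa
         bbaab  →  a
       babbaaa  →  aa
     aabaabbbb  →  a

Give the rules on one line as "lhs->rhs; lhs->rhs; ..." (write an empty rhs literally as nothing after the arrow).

  | abbbab => bbab => aab => a
  | abbb => bb => a
  | aaa => aa
  | baaaaaaaabba => baaaaaaabba => baaaaaabba => baaaaabba => baaaabba => baaabba => baabba => baba => ba

aaa->aa; ab->; bb->a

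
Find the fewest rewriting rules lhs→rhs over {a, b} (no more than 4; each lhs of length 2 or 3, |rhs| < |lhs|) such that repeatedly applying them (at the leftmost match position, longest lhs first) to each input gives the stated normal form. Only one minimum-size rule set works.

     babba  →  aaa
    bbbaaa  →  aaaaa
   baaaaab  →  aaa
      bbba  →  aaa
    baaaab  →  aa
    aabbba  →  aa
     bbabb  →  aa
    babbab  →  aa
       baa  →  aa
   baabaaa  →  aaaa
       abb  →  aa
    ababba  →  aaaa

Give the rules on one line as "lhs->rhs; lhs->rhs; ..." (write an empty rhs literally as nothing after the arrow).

aab->bb; baa->aa; bb->a; bbb->aa

  | babba => baaa => aaa
  | bbbaaa => aaaaa
  | baaaaab => aaaaab => aaabb => abbb => aaa
  | bbba => aaa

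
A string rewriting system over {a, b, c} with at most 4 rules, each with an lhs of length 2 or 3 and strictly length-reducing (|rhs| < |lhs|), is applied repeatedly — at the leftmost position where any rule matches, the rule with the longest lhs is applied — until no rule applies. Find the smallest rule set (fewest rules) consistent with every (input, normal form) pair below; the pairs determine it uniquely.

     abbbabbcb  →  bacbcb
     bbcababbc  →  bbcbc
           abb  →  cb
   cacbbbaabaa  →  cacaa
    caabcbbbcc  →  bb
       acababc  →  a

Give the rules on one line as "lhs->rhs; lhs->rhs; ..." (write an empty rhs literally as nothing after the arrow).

  | abbbabbcb => cbbabbcb => baabbcb => bacbcb
  | bbcababbc => bbccabbc => bbabbc => bbcbc
  | abb => cb
  | cacbbbaabaa => cababaabaa => ccabaabaa => abaabaa => caabaa => cacaa

ab->c; cbb->ba; cc->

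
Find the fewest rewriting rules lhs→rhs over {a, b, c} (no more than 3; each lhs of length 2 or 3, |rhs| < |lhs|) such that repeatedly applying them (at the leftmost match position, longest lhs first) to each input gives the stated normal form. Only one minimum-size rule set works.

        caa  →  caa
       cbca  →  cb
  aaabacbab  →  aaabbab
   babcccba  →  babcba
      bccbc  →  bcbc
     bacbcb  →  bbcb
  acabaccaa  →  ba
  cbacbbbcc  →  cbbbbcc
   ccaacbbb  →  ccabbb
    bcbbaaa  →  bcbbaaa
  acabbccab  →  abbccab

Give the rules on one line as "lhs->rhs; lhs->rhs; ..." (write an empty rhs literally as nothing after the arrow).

  | caa
  | cbca => ccb => cb
  | aaabacbab => aaabbab
  | babcccba => babccba => babcba

ac->; bca->cb; ccb->cb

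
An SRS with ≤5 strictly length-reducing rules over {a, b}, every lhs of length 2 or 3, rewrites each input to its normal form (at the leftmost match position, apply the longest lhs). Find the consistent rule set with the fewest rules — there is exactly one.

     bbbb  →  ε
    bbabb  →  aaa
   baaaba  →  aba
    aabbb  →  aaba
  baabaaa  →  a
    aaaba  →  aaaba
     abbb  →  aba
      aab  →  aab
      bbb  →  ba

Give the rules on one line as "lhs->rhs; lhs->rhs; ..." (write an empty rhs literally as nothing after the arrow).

  | bbbb => bab => ε
  | bbabb => aabb => aaa
  | baaaba => aba
  | aabbb => aaba

baa->; bab->; bb->a; bbb->ba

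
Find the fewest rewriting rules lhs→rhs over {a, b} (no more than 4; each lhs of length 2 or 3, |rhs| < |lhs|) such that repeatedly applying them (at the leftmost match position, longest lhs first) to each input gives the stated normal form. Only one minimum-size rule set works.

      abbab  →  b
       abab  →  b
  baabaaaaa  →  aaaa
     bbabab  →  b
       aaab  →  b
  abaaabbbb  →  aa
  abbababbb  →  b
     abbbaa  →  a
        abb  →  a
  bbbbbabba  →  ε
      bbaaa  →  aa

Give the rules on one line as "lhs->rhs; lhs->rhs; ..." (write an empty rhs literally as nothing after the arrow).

  | abbab => aab => ab => b
  | abab => bab => b
  | baabaaaaa => abaaaaa => baaaaa => aaaa
  | bbabab => babab => bab => b

ab->b; abb->a; ba->; bb->b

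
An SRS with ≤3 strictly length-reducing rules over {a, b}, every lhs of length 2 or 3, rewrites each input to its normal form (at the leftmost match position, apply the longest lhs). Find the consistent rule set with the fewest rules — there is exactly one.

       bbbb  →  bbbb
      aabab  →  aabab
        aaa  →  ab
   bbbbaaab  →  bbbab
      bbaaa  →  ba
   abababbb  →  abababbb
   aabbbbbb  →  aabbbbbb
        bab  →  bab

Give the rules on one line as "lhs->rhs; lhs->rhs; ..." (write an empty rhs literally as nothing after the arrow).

aaa->ab; baa->

  | bbbb
  | aabab
  | aaa => ab
  | bbbbaaab => bbbab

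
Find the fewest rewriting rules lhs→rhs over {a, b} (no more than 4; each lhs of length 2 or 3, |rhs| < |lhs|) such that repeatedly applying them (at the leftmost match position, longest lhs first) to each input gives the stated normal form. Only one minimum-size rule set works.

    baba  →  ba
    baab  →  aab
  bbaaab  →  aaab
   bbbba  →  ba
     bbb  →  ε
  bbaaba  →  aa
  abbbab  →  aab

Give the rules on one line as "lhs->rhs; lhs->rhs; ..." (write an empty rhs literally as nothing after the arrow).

aba->a; baa->aa; bbb->

  | baba => ba
  | baab => aab
  | bbaaab => baaab => aaab
  | bbbba => ba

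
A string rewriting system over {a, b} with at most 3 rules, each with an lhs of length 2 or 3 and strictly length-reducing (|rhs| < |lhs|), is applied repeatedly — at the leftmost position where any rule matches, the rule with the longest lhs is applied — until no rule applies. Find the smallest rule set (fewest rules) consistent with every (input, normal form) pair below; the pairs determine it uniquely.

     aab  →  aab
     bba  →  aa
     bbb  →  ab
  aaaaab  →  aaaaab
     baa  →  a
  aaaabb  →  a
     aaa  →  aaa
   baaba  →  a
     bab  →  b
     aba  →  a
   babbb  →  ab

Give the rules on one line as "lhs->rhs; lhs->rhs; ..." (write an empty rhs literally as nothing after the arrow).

abb->bb; ba->; bb->a

  | aab
  | bba => aa
  | bbb => ab
  | aaaaab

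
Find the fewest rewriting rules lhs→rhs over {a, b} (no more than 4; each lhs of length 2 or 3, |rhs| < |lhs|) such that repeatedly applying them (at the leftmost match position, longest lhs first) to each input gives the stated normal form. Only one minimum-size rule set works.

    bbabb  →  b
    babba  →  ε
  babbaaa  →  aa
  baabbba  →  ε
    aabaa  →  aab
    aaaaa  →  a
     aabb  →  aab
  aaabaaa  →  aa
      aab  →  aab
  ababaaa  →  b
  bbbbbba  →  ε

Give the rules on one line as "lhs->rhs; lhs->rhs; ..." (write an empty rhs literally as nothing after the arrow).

aaa->bb; ba->b; bb->b; bba->

  | bbabb => bb => b
  | babba => bbba => bba => ε
  | babbaaa => bbbaaa => bbaaa => aa
  | baabbba => babbba => bbbba => bbba => bba => ε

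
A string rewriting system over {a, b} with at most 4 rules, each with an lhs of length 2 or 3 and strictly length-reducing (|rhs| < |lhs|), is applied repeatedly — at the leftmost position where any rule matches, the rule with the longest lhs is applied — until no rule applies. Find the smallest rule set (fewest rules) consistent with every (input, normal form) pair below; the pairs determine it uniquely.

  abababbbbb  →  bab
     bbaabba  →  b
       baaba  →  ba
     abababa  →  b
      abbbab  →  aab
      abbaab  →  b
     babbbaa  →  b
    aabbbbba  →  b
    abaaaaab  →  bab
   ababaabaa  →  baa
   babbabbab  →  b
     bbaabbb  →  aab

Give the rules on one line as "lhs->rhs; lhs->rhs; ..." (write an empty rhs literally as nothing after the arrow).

  | abababbbbb => babbbbb => babbbb => babbb => babb => bab
  | bbaabba => aabba => aaa => b
  | baaba => ba
  | abababa => baba => b

aaa->b; aba->; bb->b; bba->a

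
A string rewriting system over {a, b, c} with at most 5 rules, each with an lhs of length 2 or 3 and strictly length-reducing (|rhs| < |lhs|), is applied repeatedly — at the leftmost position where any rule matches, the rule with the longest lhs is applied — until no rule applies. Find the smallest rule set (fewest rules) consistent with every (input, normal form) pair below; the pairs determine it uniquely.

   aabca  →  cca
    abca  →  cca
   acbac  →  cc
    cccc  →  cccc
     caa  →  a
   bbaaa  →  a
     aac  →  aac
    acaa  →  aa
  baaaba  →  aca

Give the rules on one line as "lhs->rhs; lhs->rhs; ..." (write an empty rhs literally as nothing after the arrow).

  | aabca => acca => cca
  | abca => cca
  | acbac => acc => cc
  | cccc

ab->c; acc->cc; ba->; caa->a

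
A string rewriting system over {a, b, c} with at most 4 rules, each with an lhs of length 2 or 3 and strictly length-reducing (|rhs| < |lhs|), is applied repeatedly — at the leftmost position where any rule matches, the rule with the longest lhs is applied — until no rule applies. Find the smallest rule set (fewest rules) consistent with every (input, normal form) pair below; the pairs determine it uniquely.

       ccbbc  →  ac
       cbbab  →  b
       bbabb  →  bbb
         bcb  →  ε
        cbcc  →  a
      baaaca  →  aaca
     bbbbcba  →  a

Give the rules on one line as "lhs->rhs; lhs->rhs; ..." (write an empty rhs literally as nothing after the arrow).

  | ccbbc => abbc => abc => ac
  | cbbab => bab => b
  | bbabb => bbb
  | bcb => cb => ε

ba->; bc->c; cb->; cc->a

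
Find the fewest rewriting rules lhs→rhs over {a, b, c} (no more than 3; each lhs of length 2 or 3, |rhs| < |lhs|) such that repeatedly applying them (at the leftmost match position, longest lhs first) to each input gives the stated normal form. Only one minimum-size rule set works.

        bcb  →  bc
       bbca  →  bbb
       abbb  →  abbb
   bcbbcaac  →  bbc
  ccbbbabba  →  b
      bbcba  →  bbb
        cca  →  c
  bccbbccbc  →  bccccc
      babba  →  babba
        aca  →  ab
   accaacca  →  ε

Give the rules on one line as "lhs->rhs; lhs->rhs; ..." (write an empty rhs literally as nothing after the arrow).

acb->; ca->b; cb->c

  | bcb => bc
  | bbca => bbb
  | abbb
  | bcbbcaac => bcbcaac => bccaac => bcbac => bcac => bbc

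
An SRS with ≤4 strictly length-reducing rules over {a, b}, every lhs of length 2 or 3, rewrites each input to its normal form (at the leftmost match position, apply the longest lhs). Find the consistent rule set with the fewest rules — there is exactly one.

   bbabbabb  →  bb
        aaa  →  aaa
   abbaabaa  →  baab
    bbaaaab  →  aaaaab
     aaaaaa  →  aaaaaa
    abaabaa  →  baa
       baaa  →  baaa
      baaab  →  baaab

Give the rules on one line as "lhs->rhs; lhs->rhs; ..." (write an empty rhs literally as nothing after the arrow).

aba->ab; abb->b; bba->aa

  | bbabbabb => aabbabb => ababb => abbb => bb
  | aaa
  | abbaabaa => baabaa => baaba => baab
  | bbaaaab => aaaaab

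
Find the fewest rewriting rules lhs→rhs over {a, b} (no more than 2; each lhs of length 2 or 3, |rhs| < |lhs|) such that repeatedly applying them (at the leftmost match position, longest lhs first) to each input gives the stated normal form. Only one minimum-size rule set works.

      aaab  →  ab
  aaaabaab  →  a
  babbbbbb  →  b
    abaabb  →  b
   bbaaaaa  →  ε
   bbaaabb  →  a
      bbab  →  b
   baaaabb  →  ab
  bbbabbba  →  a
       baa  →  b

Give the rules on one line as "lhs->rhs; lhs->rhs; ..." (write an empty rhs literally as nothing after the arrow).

  | aaab => ab
  | aaaabaab => aabaab => baab => bb => a
  | babbbbbb => baabbbb => bbbbb => abbb => aab => b
  | abaabb => abbb => aab => b

aa->; bb->a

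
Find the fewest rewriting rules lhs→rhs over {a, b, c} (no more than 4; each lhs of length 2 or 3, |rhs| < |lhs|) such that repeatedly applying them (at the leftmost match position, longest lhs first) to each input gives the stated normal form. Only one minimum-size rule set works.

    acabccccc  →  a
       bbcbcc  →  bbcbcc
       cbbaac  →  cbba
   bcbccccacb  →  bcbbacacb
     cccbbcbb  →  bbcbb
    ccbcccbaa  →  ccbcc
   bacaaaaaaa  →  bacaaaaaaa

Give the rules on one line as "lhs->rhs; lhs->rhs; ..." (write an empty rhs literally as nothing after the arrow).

  | acabccccc => acccccc => abaccc => accc => aba => a
  | bbcbcc
  | cbbaac => cbccc => cbba
  | bcbccccacb => bcbbacacb

ab->; baa->cc; ccc->ba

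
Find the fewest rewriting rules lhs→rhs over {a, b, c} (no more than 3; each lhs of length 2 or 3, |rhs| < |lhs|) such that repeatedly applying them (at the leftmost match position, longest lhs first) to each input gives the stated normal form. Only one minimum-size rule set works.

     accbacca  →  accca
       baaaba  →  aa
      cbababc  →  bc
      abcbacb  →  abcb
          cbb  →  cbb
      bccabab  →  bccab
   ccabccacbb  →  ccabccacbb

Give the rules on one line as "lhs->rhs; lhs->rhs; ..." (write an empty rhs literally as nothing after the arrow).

  | accbacca => accca
  | baaaba => aaba => aa
  | cbababc => babc => bc
  | abcbacb => abcb

ba->; cba->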